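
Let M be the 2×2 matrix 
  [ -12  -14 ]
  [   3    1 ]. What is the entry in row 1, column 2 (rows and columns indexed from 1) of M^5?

Characteristic polynomial: λ^2 + 11λ + 30 = (λ + 5)(λ + 6), so the eigenvalues are -6, -5.
λ=-6: eigenvector (7, -3).
λ=-5: eigenvector (-2, 1).
P = [[7, -2], [-3, 1]], D = diag(-6, -5), P⁻¹ = [[1, 2], [3, 7]].
M⁵ = P·diag(-7776, -3125)·P⁻¹ = [[-35682, -65114], [13953, 24781]].
The requested entry is -65114.

-65114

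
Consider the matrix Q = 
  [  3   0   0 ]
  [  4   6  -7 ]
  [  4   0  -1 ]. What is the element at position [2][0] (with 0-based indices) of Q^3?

28

Characteristic polynomial: μ^3 - 8μ^2 + 9μ + 18 = (μ - 6)(μ - 3)(μ + 1), so the eigenvalues are -1, 3, 6.
μ=3: eigenvector (1, 1, 1).
μ=6: eigenvector (0, 1, 0).
μ=-1: eigenvector (0, 1, 1).
P = [[1, 0, 0], [1, 1, 1], [1, 0, 1]], D = diag(3, 6, -1), P⁻¹ = [[1, 0, 0], [0, 1, -1], [-1, 0, 1]].
Q³ = P·diag(27, 216, -1)·P⁻¹ = [[27, 0, 0], [28, 216, -217], [28, 0, -1]].
The requested entry is 28.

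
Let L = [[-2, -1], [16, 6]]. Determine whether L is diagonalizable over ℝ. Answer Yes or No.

No

Characteristic polynomial: p(t) = t^2 - 4t + 4 = (t - 2)^2.
t = 2 has algebraic multiplicity 2; rank(L − 2I) = 1, so geometric multiplicity = 1.
Geometric multiplicity < algebraic multiplicity, so L is not diagonalizable.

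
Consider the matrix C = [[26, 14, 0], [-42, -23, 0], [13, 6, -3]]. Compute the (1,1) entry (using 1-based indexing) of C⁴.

2452

Characteristic polynomial: s^3 - 19s - 30 = (s - 5)(s + 2)(s + 3), so the eigenvalues are -3, -2, 5.
s=-2: eigenvector (1, -2, 1).
s=5: eigenvector (2, -3, 1).
s=-3: eigenvector (0, 0, 1).
P = [[1, 2, 0], [-2, -3, 0], [1, 1, 1]], D = diag(-2, 5, -3), P⁻¹ = [[-3, -2, 0], [2, 1, 0], [1, 1, 1]].
C⁴ = P·diag(16, 625, 81)·P⁻¹ = [[2452, 1218, 0], [-3654, -1811, 0], [1283, 674, 81]].
The requested entry is 2452.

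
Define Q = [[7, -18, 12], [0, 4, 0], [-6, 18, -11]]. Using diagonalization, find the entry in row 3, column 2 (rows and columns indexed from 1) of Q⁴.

Characteristic polynomial: μ^3 - 21μ + 20 = (μ - 4)(μ - 1)(μ + 5), so the eigenvalues are -5, 1, 4.
μ=-5: eigenvector (1, 0, -1).
μ=4: eigenvector (-2, 1, 2).
μ=1: eigenvector (2, 0, -1).
P = [[1, -2, 2], [0, 1, 0], [-1, 2, -1]], D = diag(-5, 4, 1), P⁻¹ = [[-1, 2, -2], [0, 1, 0], [1, 0, 1]].
Q⁴ = P·diag(625, 256, 1)·P⁻¹ = [[-623, 738, -1248], [0, 256, 0], [624, -738, 1249]].
The requested entry is -738.

-738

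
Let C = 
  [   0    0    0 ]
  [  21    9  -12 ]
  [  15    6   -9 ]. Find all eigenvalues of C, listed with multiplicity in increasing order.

-3, 0, 3

Characteristic polynomial: p(r) = r^3 - 9r = r(r - 3)(r + 3).
Roots (with multiplicity): -3, 0, 3.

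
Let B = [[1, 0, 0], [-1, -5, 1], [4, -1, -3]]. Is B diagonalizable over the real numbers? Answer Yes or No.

No

Characteristic polynomial: p(λ) = λ^3 + 7λ^2 + 8λ - 16 = (λ - 1)(λ + 4)^2.
λ = -4 has algebraic multiplicity 2; rank(B + 4I) = 2, so geometric multiplicity = 1.
Geometric multiplicity < algebraic multiplicity, so B is not diagonalizable.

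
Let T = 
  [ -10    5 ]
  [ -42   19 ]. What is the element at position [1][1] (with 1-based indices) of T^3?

Characteristic polynomial: s^2 - 9s + 20 = (s - 5)(s - 4), so the eigenvalues are 4, 5.
s=5: eigenvector (1, 3).
s=4: eigenvector (-5, -14).
P = [[1, -5], [3, -14]], D = diag(5, 4), P⁻¹ = [[-14, 5], [-3, 1]].
T³ = P·diag(125, 64)·P⁻¹ = [[-790, 305], [-2562, 979]].
The requested entry is -790.

-790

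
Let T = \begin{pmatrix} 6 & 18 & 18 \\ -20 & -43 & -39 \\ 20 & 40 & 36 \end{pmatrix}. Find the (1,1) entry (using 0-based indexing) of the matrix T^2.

Characteristic polynomial: r^3 + r^2 - 30r - 72 = (r - 6)(r + 3)(r + 4), so the eigenvalues are -4, -3, 6.
r=6: eigenvector (1, -2, 2).
r=-3: eigenvector (-2, 1, 0).
r=-4: eigenvector (0, -1, 1).
P = [[1, -2, 0], [-2, 1, -1], [2, 0, 1]], D = diag(6, -3, -4), P⁻¹ = [[1, 2, 2], [0, 1, 1], [-2, -4, -3]].
T² = P·diag(36, 9, 16)·P⁻¹ = [[36, 54, 54], [-40, -71, -87], [40, 80, 96]].
The requested entry is -71.

-71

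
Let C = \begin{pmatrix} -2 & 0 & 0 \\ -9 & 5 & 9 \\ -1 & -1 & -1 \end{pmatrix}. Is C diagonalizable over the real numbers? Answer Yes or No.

No

Characteristic polynomial: p(λ) = λ^3 - 2λ^2 - 4λ + 8 = (λ - 2)^2(λ + 2).
λ = 2 has algebraic multiplicity 2; rank(C − 2I) = 2, so geometric multiplicity = 1.
Geometric multiplicity < algebraic multiplicity, so C is not diagonalizable.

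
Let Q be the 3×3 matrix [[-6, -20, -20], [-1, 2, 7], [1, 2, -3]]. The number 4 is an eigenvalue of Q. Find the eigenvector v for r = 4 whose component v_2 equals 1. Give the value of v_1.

Q − 4I = [[-10, -20, -20], [-1, -2, 7], [1, 2, -7]].
Solving (Q − 4I)v = 0 gives the eigenspace spanned by (-2, 1, 0).
With v_2 = 1, v = (-2, 1, 0), so v_1 = -2.

-2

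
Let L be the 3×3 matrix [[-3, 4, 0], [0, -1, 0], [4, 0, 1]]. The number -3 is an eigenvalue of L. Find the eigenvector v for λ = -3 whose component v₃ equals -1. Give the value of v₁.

1

L + 3I = [[0, 4, 0], [0, 2, 0], [4, 0, 4]].
Solving (L + 3I)v = 0 gives the eigenspace spanned by (1, 0, -1).
With v₃ = -1, v = (1, 0, -1), so v₁ = 1.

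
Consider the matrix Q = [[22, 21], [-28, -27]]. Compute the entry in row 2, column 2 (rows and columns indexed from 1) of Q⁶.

186621

Characteristic polynomial: λ^2 + 5λ - 6 = (λ - 1)(λ + 6), so the eigenvalues are -6, 1.
λ=1: eigenvector (1, -1).
λ=-6: eigenvector (-3, 4).
P = [[1, -3], [-1, 4]], D = diag(1, -6), P⁻¹ = [[4, 3], [1, 1]].
Q⁶ = P·diag(1, 46656)·P⁻¹ = [[-139964, -139965], [186620, 186621]].
The requested entry is 186621.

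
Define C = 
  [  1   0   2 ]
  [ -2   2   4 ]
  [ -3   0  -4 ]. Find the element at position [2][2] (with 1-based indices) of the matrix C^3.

8

Characteristic polynomial: s^3 + s^2 - 4s - 4 = (s - 2)(s + 1)(s + 2), so the eigenvalues are -2, -1, 2.
s=-2: eigenvector (2, 4, -3).
s=2: eigenvector (0, 1, 0).
s=-1: eigenvector (1, 2, -1).
P = [[2, 0, 1], [4, 1, 2], [-3, 0, -1]], D = diag(-2, 2, -1), P⁻¹ = [[-1, 0, -1], [-2, 1, 0], [3, 0, 2]].
C³ = P·diag(-8, 8, -1)·P⁻¹ = [[13, 0, 14], [10, 8, 28], [-21, 0, -22]].
The requested entry is 8.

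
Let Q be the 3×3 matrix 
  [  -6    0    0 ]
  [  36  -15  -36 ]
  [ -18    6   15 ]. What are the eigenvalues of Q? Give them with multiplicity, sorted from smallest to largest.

Characteristic polynomial: p(r) = r^3 + 6r^2 - 9r - 54 = (r - 3)(r + 3)(r + 6).
Roots (with multiplicity): -6, -3, 3.

-6, -3, 3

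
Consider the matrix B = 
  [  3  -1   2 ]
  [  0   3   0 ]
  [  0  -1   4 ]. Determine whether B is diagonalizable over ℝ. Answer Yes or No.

No

Characteristic polynomial: p(s) = s^3 - 10s^2 + 33s - 36 = (s - 4)(s - 3)^2.
s = 3 has algebraic multiplicity 2; rank(B − 3I) = 2, so geometric multiplicity = 1.
Geometric multiplicity < algebraic multiplicity, so B is not diagonalizable.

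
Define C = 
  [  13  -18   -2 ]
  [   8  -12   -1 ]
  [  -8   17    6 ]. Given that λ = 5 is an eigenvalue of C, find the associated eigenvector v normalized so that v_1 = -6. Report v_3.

3

C − 5I = [[8, -18, -2], [8, -17, -1], [-8, 17, 1]].
Solving (C − 5I)v = 0 gives the eigenspace spanned by (-6, -3, 3).
With v_1 = -6, v = (-6, -3, 3), so v_3 = 3.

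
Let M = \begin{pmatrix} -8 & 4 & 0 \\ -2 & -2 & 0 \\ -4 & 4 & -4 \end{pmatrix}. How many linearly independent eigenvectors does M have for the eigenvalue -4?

M + 4I = [[-4, 4, 0], [-2, 2, 0], [-4, 4, 0]].
This matrix has rank 1, so its null space has dimension 3 − 1 = 2.

2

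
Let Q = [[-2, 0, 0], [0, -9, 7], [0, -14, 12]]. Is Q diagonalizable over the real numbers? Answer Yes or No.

Characteristic polynomial: p(μ) = μ^3 - μ^2 - 16μ - 20 = (μ - 5)(μ + 2)^2.
μ = -2 has algebraic multiplicity 2; rank(Q + 2I) = 1, so geometric multiplicity = 2.
Every eigenvalue has geometric = algebraic multiplicity, so Q is diagonalizable.

Yes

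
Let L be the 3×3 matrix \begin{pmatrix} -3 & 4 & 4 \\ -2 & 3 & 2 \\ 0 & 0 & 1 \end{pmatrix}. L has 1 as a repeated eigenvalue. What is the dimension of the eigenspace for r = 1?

2

L − 1I = [[-4, 4, 4], [-2, 2, 2], [0, 0, 0]].
This matrix has rank 1, so its null space has dimension 3 − 1 = 2.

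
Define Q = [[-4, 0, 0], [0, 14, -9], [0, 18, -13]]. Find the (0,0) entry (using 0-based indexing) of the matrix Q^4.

Characteristic polynomial: λ^3 + 3λ^2 - 24λ - 80 = (λ - 5)(λ + 4)^2, so the eigenvalues are -4, -4, 5.
λ=-4: eigenvector (1, 0, 0).
λ=-4: eigenvector (0, -1, -2).
λ=5: eigenvector (0, 1, 1).
P = [[1, 0, 0], [0, -1, 1], [0, -2, 1]], D = diag(-4, -4, 5), P⁻¹ = [[1, 0, 0], [0, 1, -1], [0, 2, -1]].
Q⁴ = P·diag(256, 256, 625)·P⁻¹ = [[256, 0, 0], [0, 994, -369], [0, 738, -113]].
The requested entry is 256.

256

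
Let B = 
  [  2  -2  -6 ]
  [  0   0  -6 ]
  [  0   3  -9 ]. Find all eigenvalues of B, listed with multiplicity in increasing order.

-6, -3, 2

Characteristic polynomial: p(r) = r^3 + 7r^2 - 36 = (r - 2)(r + 3)(r + 6).
Roots (with multiplicity): -6, -3, 2.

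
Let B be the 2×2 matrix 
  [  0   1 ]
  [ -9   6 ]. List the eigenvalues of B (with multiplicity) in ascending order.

Characteristic polynomial: p(r) = r^2 - 6r + 9 = (r - 3)^2.
Roots (with multiplicity): 3, 3.

3, 3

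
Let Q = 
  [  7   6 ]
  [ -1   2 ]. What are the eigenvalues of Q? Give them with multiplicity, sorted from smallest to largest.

4, 5

Characteristic polynomial: p(s) = s^2 - 9s + 20 = (s - 5)(s - 4).
Roots (with multiplicity): 4, 5.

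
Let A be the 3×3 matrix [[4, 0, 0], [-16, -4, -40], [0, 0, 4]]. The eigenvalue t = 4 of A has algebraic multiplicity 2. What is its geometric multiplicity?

A − 4I = [[0, 0, 0], [-16, -8, -40], [0, 0, 0]].
This matrix has rank 1, so its null space has dimension 3 − 1 = 2.

2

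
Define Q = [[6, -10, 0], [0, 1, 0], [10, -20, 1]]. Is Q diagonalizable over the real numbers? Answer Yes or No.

Characteristic polynomial: p(r) = r^3 - 8r^2 + 13r - 6 = (r - 6)(r - 1)^2.
r = 1 has algebraic multiplicity 2; rank(Q − 1I) = 1, so geometric multiplicity = 2.
Every eigenvalue has geometric = algebraic multiplicity, so Q is diagonalizable.

Yes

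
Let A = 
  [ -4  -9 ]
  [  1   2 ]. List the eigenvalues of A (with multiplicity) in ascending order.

-1, -1

Characteristic polynomial: p(r) = r^2 + 2r + 1 = (r + 1)^2.
Roots (with multiplicity): -1, -1.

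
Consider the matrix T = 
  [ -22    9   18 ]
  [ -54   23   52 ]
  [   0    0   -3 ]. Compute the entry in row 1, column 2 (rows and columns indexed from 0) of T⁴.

Characteristic polynomial: r^3 + 2r^2 - 23r - 60 = (r - 5)(r + 3)(r + 4), so the eigenvalues are -4, -3, 5.
r=-4: eigenvector (1, 2, 0).
r=-3: eigenvector (0, -2, 1).
r=5: eigenvector (1, 3, 0).
P = [[1, 0, 1], [2, -2, 3], [0, 1, 0]], D = diag(-4, -3, 5), P⁻¹ = [[3, -1, -2], [0, 0, 1], [-2, 1, 2]].
T⁴ = P·diag(256, 81, 625)·P⁻¹ = [[-482, 369, 738], [-2214, 1363, 2564], [0, 0, 81]].
The requested entry is 2564.

2564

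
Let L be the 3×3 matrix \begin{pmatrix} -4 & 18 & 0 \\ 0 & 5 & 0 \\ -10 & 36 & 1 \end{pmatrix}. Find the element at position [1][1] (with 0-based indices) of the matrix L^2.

Characteristic polynomial: s^3 - 2s^2 - 19s + 20 = (s - 5)(s - 1)(s + 4), so the eigenvalues are -4, 1, 5.
s=1: eigenvector (0, 0, 1).
s=5: eigenvector (2, 1, 4).
s=-4: eigenvector (1, 0, 2).
P = [[0, 2, 1], [0, 1, 0], [1, 4, 2]], D = diag(1, 5, -4), P⁻¹ = [[-2, 0, 1], [0, 1, 0], [1, -2, 0]].
L² = P·diag(1, 25, 16)·P⁻¹ = [[16, 18, 0], [0, 25, 0], [30, 36, 1]].
The requested entry is 25.

25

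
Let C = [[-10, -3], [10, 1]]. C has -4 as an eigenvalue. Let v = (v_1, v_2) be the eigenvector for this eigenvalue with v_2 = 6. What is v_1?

-3

C + 4I = [[-6, -3], [10, 5]].
Solving (C + 4I)v = 0 gives the eigenspace spanned by (-3, 6).
With v_2 = 6, v = (-3, 6), so v_1 = -3.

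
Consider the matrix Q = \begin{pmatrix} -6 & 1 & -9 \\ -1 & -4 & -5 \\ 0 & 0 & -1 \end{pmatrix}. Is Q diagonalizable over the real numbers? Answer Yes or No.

No

Characteristic polynomial: p(t) = t^3 + 11t^2 + 35t + 25 = (t + 1)(t + 5)^2.
t = -5 has algebraic multiplicity 2; rank(Q + 5I) = 2, so geometric multiplicity = 1.
Geometric multiplicity < algebraic multiplicity, so Q is not diagonalizable.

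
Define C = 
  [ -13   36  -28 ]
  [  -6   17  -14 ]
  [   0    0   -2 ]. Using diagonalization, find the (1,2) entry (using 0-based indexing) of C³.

Characteristic polynomial: s^3 - 2s^2 - 13s - 10 = (s - 5)(s + 1)(s + 2), so the eigenvalues are -2, -1, 5.
s=-1: eigenvector (3, 1, 0).
s=5: eigenvector (2, 1, 0).
s=-2: eigenvector (4, 2, 1).
P = [[3, 2, 4], [1, 1, 2], [0, 0, 1]], D = diag(-1, 5, -2), P⁻¹ = [[1, -2, 0], [-1, 3, -2], [0, 0, 1]].
C³ = P·diag(-1, 125, -8)·P⁻¹ = [[-253, 756, -532], [-126, 377, -266], [0, 0, -8]].
The requested entry is -266.

-266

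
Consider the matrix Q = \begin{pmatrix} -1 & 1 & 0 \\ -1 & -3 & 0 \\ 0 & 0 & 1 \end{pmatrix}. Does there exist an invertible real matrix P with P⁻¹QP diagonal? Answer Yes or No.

No

Characteristic polynomial: p(λ) = λ^3 + 3λ^2 - 4 = (λ - 1)(λ + 2)^2.
λ = -2 has algebraic multiplicity 2; rank(Q + 2I) = 2, so geometric multiplicity = 1.
Geometric multiplicity < algebraic multiplicity, so Q is not diagonalizable.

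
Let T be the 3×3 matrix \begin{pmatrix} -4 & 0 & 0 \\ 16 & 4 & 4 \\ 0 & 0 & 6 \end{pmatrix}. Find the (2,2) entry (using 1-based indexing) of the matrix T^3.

64

Characteristic polynomial: μ^3 - 6μ^2 - 16μ + 96 = (μ - 6)(μ - 4)(μ + 4), so the eigenvalues are -4, 4, 6.
μ=-4: eigenvector (1, -2, 0).
μ=6: eigenvector (0, 2, 1).
μ=4: eigenvector (0, 1, 0).
P = [[1, 0, 0], [-2, 2, 1], [0, 1, 0]], D = diag(-4, 6, 4), P⁻¹ = [[1, 0, 0], [0, 0, 1], [2, 1, -2]].
T³ = P·diag(-64, 216, 64)·P⁻¹ = [[-64, 0, 0], [256, 64, 304], [0, 0, 216]].
The requested entry is 64.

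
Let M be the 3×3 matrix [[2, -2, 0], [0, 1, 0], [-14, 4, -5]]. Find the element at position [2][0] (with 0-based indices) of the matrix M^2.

Characteristic polynomial: t^3 + 2t^2 - 13t + 10 = (t - 2)(t - 1)(t + 5), so the eigenvalues are -5, 1, 2.
t=2: eigenvector (1, 0, -2).
t=1: eigenvector (2, 1, -4).
t=-5: eigenvector (0, 0, 1).
P = [[1, 2, 0], [0, 1, 0], [-2, -4, 1]], D = diag(2, 1, -5), P⁻¹ = [[1, -2, 0], [0, 1, 0], [2, 0, 1]].
M² = P·diag(4, 1, 25)·P⁻¹ = [[4, -6, 0], [0, 1, 0], [42, 12, 25]].
The requested entry is 42.

42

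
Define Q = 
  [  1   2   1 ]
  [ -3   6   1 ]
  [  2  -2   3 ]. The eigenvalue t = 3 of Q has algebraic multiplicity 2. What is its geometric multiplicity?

1

Q − 3I = [[-2, 2, 1], [-3, 3, 1], [2, -2, 0]].
This matrix has rank 2, so its null space has dimension 3 − 2 = 1.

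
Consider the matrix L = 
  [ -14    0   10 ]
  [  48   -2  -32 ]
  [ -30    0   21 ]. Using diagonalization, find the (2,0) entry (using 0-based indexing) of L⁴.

Characteristic polynomial: s^3 - 5s^2 - 8s + 12 = (s - 6)(s - 1)(s + 2), so the eigenvalues are -2, 1, 6.
s=-2: eigenvector (0, 1, 0).
s=6: eigenvector (1, -2, 2).
s=1: eigenvector (-2, 0, -3).
P = [[0, 1, -2], [1, -2, 0], [0, 2, -3]], D = diag(-2, 6, 1), P⁻¹ = [[-6, 1, 4], [-3, 0, 2], [-2, 0, 1]].
L⁴ = P·diag(16, 1296, 1)·P⁻¹ = [[-3884, 0, 2590], [7680, 16, -5120], [-7770, 0, 5181]].
The requested entry is -7770.

-7770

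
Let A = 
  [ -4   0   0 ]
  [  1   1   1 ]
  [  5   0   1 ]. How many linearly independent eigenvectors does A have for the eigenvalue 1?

1

A − 1I = [[-5, 0, 0], [1, 0, 1], [5, 0, 0]].
This matrix has rank 2, so its null space has dimension 3 − 2 = 1.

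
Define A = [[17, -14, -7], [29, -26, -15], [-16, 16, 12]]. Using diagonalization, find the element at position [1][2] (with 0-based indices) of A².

7

Characteristic polynomial: s^3 - 3s^2 - 16s + 48 = (s - 4)(s - 3)(s + 4), so the eigenvalues are -4, 3, 4.
s=3: eigenvector (1, 1, 0).
s=4: eigenvector (0, 1, -2).
s=-4: eigenvector (1, 2, -1).
P = [[1, 0, 1], [1, 1, 2], [0, -2, -1]], D = diag(3, 4, -4), P⁻¹ = [[3, -2, -1], [1, -1, -1], [-2, 2, 1]].
A² = P·diag(9, 16, 16)·P⁻¹ = [[-5, 14, 7], [-21, 30, 7], [0, 0, 16]].
The requested entry is 7.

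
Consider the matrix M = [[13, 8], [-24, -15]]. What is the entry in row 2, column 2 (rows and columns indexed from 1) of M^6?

Characteristic polynomial: s^2 + 2s - 3 = (s - 1)(s + 3), so the eigenvalues are -3, 1.
s=-3: eigenvector (-1, 2).
s=1: eigenvector (-2, 3).
P = [[-1, -2], [2, 3]], D = diag(-3, 1), P⁻¹ = [[3, 2], [-2, -1]].
M⁶ = P·diag(729, 1)·P⁻¹ = [[-2183, -1456], [4368, 2913]].
The requested entry is 2913.

2913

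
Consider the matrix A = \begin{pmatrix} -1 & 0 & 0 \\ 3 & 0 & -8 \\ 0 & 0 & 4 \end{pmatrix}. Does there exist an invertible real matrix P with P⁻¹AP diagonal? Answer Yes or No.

Characteristic polynomial: p(μ) = μ^3 - 3μ^2 - 4μ = μ(μ - 4)(μ + 1).
All 3 eigenvalues are distinct, so A is diagonalizable.

Yes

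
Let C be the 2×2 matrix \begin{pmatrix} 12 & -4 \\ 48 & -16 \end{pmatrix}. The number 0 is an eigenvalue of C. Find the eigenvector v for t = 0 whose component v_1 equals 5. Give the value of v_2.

15

C = [[12, -4], [48, -16]].
Solving (C)v = 0 gives the eigenspace spanned by (5, 15).
With v_1 = 5, v = (5, 15), so v_2 = 15.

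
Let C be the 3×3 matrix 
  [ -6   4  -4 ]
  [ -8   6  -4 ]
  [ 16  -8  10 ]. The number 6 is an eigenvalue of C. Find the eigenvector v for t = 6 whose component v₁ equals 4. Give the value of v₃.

-8

C − 6I = [[-12, 4, -4], [-8, 0, -4], [16, -8, 4]].
Solving (C − 6I)v = 0 gives the eigenspace spanned by (4, 4, -8).
With v₁ = 4, v = (4, 4, -8), so v₃ = -8.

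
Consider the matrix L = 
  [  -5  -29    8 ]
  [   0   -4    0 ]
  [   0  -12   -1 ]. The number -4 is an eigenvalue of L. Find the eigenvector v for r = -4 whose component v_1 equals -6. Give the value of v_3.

-8

L + 4I = [[-1, -29, 8], [0, 0, 0], [0, -12, 3]].
Solving (L + 4I)v = 0 gives the eigenspace spanned by (-6, -2, -8).
With v_1 = -6, v = (-6, -2, -8), so v_3 = -8.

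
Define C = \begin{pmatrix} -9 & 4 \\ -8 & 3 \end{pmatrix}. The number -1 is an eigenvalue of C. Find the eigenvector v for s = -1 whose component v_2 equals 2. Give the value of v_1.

C + 1I = [[-8, 4], [-8, 4]].
Solving (C + 1I)v = 0 gives the eigenspace spanned by (1, 2).
With v_2 = 2, v = (1, 2), so v_1 = 1.

1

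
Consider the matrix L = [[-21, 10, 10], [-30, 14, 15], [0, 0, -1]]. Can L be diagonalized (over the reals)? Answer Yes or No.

Characteristic polynomial: p(λ) = λ^3 + 8λ^2 + 13λ + 6 = (λ + 1)^2(λ + 6).
λ = -1 has algebraic multiplicity 2; rank(L + 1I) = 1, so geometric multiplicity = 2.
Every eigenvalue has geometric = algebraic multiplicity, so L is diagonalizable.

Yes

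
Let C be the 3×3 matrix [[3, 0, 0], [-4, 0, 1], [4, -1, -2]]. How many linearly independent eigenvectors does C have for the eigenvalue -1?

1

C + 1I = [[4, 0, 0], [-4, 1, 1], [4, -1, -1]].
This matrix has rank 2, so its null space has dimension 3 − 2 = 1.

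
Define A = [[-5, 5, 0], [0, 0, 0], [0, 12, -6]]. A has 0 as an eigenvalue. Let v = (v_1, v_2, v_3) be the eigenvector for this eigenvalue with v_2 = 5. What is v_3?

A = [[-5, 5, 0], [0, 0, 0], [0, 12, -6]].
Solving (A)v = 0 gives the eigenspace spanned by (5, 5, 10).
With v_2 = 5, v = (5, 5, 10), so v_3 = 10.

10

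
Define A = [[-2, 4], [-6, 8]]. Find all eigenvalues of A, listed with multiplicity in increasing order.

2, 4

Characteristic polynomial: p(r) = r^2 - 6r + 8 = (r - 4)(r - 2).
Roots (with multiplicity): 2, 4.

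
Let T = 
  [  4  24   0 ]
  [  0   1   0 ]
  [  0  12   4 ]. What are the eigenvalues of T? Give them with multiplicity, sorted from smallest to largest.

1, 4, 4

Characteristic polynomial: p(λ) = λ^3 - 9λ^2 + 24λ - 16 = (λ - 4)^2(λ - 1).
Roots (with multiplicity): 1, 4, 4.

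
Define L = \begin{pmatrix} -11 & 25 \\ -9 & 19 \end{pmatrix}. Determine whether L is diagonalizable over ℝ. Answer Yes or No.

Characteristic polynomial: p(λ) = λ^2 - 8λ + 16 = (λ - 4)^2.
λ = 4 has algebraic multiplicity 2; rank(L − 4I) = 1, so geometric multiplicity = 1.
Geometric multiplicity < algebraic multiplicity, so L is not diagonalizable.

No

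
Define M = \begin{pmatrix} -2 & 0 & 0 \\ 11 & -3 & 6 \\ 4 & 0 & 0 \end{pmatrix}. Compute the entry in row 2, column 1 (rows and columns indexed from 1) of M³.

Characteristic polynomial: r^3 + 5r^2 + 6r = r(r + 2)(r + 3), so the eigenvalues are -3, -2, 0.
r=-3: eigenvector (0, 1, 0).
r=-2: eigenvector (1, -1, -2).
r=0: eigenvector (0, 2, 1).
P = [[0, 1, 0], [1, -1, 2], [0, -2, 1]], D = diag(-3, -2, 0), P⁻¹ = [[-3, 1, -2], [1, 0, 0], [2, 0, 1]].
M³ = P·diag(-27, -8, 0)·P⁻¹ = [[-8, 0, 0], [89, -27, 54], [16, 0, 0]].
The requested entry is 89.

89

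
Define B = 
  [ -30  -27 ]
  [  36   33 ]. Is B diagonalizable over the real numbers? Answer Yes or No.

Characteristic polynomial: p(r) = r^2 - 3r - 18 = (r - 6)(r + 3).
All 2 eigenvalues are distinct, so B is diagonalizable.

Yes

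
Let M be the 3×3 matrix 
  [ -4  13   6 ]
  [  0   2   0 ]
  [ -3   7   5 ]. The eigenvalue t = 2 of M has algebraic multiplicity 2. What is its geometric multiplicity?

1

M − 2I = [[-6, 13, 6], [0, 0, 0], [-3, 7, 3]].
This matrix has rank 2, so its null space has dimension 3 − 2 = 1.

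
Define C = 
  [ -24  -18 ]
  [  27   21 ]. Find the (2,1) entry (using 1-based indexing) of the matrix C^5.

24057

Characteristic polynomial: t^2 + 3t - 18 = (t - 3)(t + 6), so the eigenvalues are -6, 3.
t=-6: eigenvector (1, -1).
t=3: eigenvector (-2, 3).
P = [[1, -2], [-1, 3]], D = diag(-6, 3), P⁻¹ = [[3, 2], [1, 1]].
C⁵ = P·diag(-7776, 243)·P⁻¹ = [[-23814, -16038], [24057, 16281]].
The requested entry is 24057.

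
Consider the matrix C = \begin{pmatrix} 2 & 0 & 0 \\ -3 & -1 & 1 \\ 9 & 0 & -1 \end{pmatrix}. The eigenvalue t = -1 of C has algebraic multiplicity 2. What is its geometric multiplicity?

C + 1I = [[3, 0, 0], [-3, 0, 1], [9, 0, 0]].
This matrix has rank 2, so its null space has dimension 3 − 2 = 1.

1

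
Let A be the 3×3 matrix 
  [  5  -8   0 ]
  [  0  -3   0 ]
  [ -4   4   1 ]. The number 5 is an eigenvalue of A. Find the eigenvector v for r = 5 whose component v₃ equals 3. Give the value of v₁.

A − 5I = [[0, -8, 0], [0, -8, 0], [-4, 4, -4]].
Solving (A − 5I)v = 0 gives the eigenspace spanned by (-3, 0, 3).
With v₃ = 3, v = (-3, 0, 3), so v₁ = -3.

-3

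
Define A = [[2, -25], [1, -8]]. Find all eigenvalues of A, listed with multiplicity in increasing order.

Characteristic polynomial: p(s) = s^2 + 6s + 9 = (s + 3)^2.
Roots (with multiplicity): -3, -3.

-3, -3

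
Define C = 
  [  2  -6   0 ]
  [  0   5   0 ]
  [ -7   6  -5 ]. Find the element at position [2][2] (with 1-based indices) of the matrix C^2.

25

Characteristic polynomial: t^3 - 2t^2 - 25t + 50 = (t - 5)(t - 2)(t + 5), so the eigenvalues are -5, 2, 5.
t=-5: eigenvector (0, 0, 1).
t=5: eigenvector (-2, 1, 2).
t=2: eigenvector (-1, 0, 1).
P = [[0, -2, -1], [0, 1, 0], [1, 2, 1]], D = diag(-5, 5, 2), P⁻¹ = [[1, 0, 1], [0, 1, 0], [-1, -2, 0]].
C² = P·diag(25, 25, 4)·P⁻¹ = [[4, -42, 0], [0, 25, 0], [21, 42, 25]].
The requested entry is 25.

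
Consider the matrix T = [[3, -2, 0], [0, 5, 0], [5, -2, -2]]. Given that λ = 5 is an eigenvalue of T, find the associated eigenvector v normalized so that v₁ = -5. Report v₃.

T − 5I = [[-2, -2, 0], [0, 0, 0], [5, -2, -7]].
Solving (T − 5I)v = 0 gives the eigenspace spanned by (-5, 5, -5).
With v₁ = -5, v = (-5, 5, -5), so v₃ = -5.

-5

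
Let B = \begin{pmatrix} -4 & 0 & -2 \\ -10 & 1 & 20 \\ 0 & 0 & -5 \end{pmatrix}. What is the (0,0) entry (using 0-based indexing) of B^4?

256

Characteristic polynomial: μ^3 + 8μ^2 + 11μ - 20 = (μ - 1)(μ + 4)(μ + 5), so the eigenvalues are -5, -4, 1.
μ=-4: eigenvector (-1, -2, 0).
μ=1: eigenvector (0, -1, 0).
μ=-5: eigenvector (2, 0, 1).
P = [[-1, 0, 2], [-2, -1, 0], [0, 0, 1]], D = diag(-4, 1, -5), P⁻¹ = [[-1, 0, 2], [2, -1, -4], [0, 0, 1]].
B⁴ = P·diag(256, 1, 625)·P⁻¹ = [[256, 0, 738], [510, 1, -1020], [0, 0, 625]].
The requested entry is 256.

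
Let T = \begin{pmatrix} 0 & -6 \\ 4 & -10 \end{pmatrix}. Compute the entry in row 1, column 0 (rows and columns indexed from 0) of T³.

304

Characteristic polynomial: λ^2 + 10λ + 24 = (λ + 4)(λ + 6), so the eigenvalues are -6, -4.
λ=-6: eigenvector (1, 1).
λ=-4: eigenvector (-3, -2).
P = [[1, -3], [1, -2]], D = diag(-6, -4), P⁻¹ = [[-2, 3], [-1, 1]].
T³ = P·diag(-216, -64)·P⁻¹ = [[240, -456], [304, -520]].
The requested entry is 304.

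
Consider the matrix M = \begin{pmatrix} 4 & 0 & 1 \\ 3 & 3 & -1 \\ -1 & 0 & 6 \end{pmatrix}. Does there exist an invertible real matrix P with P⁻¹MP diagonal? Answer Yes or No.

Characteristic polynomial: p(s) = s^3 - 13s^2 + 55s - 75 = (s - 5)^2(s - 3).
s = 5 has algebraic multiplicity 2; rank(M − 5I) = 2, so geometric multiplicity = 1.
Geometric multiplicity < algebraic multiplicity, so M is not diagonalizable.

No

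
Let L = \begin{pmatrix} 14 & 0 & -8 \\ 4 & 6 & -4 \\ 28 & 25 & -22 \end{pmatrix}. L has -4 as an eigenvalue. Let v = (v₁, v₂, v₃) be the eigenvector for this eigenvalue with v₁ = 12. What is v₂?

6

L + 4I = [[18, 0, -8], [4, 10, -4], [28, 25, -18]].
Solving (L + 4I)v = 0 gives the eigenspace spanned by (12, 6, 27).
With v₁ = 12, v = (12, 6, 27), so v₂ = 6.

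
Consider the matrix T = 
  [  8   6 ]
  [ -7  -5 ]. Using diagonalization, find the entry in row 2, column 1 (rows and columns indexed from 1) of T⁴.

-105

Characteristic polynomial: s^2 - 3s + 2 = (s - 2)(s - 1), so the eigenvalues are 1, 2.
s=1: eigenvector (-6, 7).
s=2: eigenvector (1, -1).
P = [[-6, 1], [7, -1]], D = diag(1, 2), P⁻¹ = [[1, 1], [7, 6]].
T⁴ = P·diag(1, 16)·P⁻¹ = [[106, 90], [-105, -89]].
The requested entry is -105.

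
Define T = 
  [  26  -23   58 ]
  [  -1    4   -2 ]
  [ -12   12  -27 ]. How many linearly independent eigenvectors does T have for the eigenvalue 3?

1

T − 3I = [[23, -23, 58], [-1, 1, -2], [-12, 12, -30]].
This matrix has rank 2, so its null space has dimension 3 − 2 = 1.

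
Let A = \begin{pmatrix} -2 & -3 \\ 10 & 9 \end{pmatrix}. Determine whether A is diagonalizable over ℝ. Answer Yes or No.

Characteristic polynomial: p(s) = s^2 - 7s + 12 = (s - 4)(s - 3).
All 2 eigenvalues are distinct, so A is diagonalizable.

Yes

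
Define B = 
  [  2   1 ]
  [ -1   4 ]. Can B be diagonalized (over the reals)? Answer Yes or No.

No

Characteristic polynomial: p(t) = t^2 - 6t + 9 = (t - 3)^2.
t = 3 has algebraic multiplicity 2; rank(B − 3I) = 1, so geometric multiplicity = 1.
Geometric multiplicity < algebraic multiplicity, so B is not diagonalizable.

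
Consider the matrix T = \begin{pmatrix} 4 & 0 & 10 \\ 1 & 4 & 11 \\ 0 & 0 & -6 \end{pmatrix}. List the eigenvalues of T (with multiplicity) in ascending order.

-6, 4, 4

Characteristic polynomial: p(s) = s^3 - 2s^2 - 32s + 96 = (s - 4)^2(s + 6).
Roots (with multiplicity): -6, 4, 4.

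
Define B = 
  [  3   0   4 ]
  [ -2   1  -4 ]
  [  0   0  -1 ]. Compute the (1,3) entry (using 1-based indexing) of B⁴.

80

Characteristic polynomial: s^3 - 3s^2 - s + 3 = (s - 3)(s - 1)(s + 1), so the eigenvalues are -1, 1, 3.
s=-1: eigenvector (1, -1, -1).
s=1: eigenvector (0, 1, 0).
s=3: eigenvector (1, -1, 0).
P = [[1, 0, 1], [-1, 1, -1], [-1, 0, 0]], D = diag(-1, 1, 3), P⁻¹ = [[0, 0, -1], [1, 1, 0], [1, 0, 1]].
B⁴ = P·diag(1, 1, 81)·P⁻¹ = [[81, 0, 80], [-80, 1, -80], [0, 0, 1]].
The requested entry is 80.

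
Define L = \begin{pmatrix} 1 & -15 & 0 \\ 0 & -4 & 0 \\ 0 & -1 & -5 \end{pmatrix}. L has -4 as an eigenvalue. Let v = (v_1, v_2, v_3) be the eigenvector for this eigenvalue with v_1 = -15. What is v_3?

L + 4I = [[5, -15, 0], [0, 0, 0], [0, -1, -1]].
Solving (L + 4I)v = 0 gives the eigenspace spanned by (-15, -5, 5).
With v_1 = -15, v = (-15, -5, 5), so v_3 = 5.

5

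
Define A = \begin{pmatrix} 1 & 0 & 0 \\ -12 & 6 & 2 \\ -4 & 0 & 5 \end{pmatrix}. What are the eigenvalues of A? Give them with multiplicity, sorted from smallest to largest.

1, 5, 6

Characteristic polynomial: p(μ) = μ^3 - 12μ^2 + 41μ - 30 = (μ - 6)(μ - 5)(μ - 1).
Roots (with multiplicity): 1, 5, 6.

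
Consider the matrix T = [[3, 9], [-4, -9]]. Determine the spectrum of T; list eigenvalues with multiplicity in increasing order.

-3, -3

Characteristic polynomial: p(λ) = λ^2 + 6λ + 9 = (λ + 3)^2.
Roots (with multiplicity): -3, -3.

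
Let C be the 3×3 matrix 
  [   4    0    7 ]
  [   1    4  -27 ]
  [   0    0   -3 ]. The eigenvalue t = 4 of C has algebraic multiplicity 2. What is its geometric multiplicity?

C − 4I = [[0, 0, 7], [1, 0, -27], [0, 0, -7]].
This matrix has rank 2, so its null space has dimension 3 − 2 = 1.

1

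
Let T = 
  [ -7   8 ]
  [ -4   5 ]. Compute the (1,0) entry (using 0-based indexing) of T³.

Characteristic polynomial: s^2 + 2s - 3 = (s - 1)(s + 3), so the eigenvalues are -3, 1.
s=-3: eigenvector (-2, -1).
s=1: eigenvector (1, 1).
P = [[-2, 1], [-1, 1]], D = diag(-3, 1), P⁻¹ = [[-1, 1], [-1, 2]].
T³ = P·diag(-27, 1)·P⁻¹ = [[-55, 56], [-28, 29]].
The requested entry is -28.

-28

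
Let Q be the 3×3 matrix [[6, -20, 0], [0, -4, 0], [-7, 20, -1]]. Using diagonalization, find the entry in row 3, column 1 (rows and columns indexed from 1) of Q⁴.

Characteristic polynomial: μ^3 - μ^2 - 26μ - 24 = (μ - 6)(μ + 1)(μ + 4), so the eigenvalues are -4, -1, 6.
μ=6: eigenvector (1, 0, -1).
μ=-4: eigenvector (2, 1, -2).
μ=-1: eigenvector (0, 0, 1).
P = [[1, 2, 0], [0, 1, 0], [-1, -2, 1]], D = diag(6, -4, -1), P⁻¹ = [[1, -2, 0], [0, 1, 0], [1, 0, 1]].
Q⁴ = P·diag(1296, 256, 1)·P⁻¹ = [[1296, -2080, 0], [0, 256, 0], [-1295, 2080, 1]].
The requested entry is -1295.

-1295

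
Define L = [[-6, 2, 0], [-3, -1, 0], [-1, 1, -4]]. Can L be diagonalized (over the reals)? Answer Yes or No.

Yes

Characteristic polynomial: p(μ) = μ^3 + 11μ^2 + 40μ + 48 = (μ + 3)(μ + 4)^2.
μ = -4 has algebraic multiplicity 2; rank(L + 4I) = 1, so geometric multiplicity = 2.
Every eigenvalue has geometric = algebraic multiplicity, so L is diagonalizable.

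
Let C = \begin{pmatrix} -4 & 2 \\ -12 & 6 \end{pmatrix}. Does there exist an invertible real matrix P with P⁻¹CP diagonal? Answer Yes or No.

Yes

Characteristic polynomial: p(r) = r^2 - 2r = r(r - 2).
All 2 eigenvalues are distinct, so C is diagonalizable.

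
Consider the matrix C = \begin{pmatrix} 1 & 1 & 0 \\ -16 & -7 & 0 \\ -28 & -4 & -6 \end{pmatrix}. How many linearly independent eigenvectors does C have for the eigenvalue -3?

1

C + 3I = [[4, 1, 0], [-16, -4, 0], [-28, -4, -3]].
This matrix has rank 2, so its null space has dimension 3 − 2 = 1.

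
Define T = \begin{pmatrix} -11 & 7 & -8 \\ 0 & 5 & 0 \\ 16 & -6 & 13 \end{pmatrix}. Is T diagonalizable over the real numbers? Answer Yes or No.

Characteristic polynomial: p(μ) = μ^3 - 7μ^2 - 5μ + 75 = (μ - 5)^2(μ + 3).
μ = 5 has algebraic multiplicity 2; rank(T − 5I) = 2, so geometric multiplicity = 1.
Geometric multiplicity < algebraic multiplicity, so T is not diagonalizable.

No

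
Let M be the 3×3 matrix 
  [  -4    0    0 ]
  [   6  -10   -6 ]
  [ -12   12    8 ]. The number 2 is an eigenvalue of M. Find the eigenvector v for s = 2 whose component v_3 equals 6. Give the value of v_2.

M − 2I = [[-6, 0, 0], [6, -12, -6], [-12, 12, 6]].
Solving (M − 2I)v = 0 gives the eigenspace spanned by (0, -3, 6).
With v_3 = 6, v = (0, -3, 6), so v_2 = -3.

-3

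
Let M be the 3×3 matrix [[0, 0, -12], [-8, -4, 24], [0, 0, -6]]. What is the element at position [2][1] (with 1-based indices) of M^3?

Characteristic polynomial: s^3 + 10s^2 + 24s = s(s + 4)(s + 6), so the eigenvalues are -6, -4, 0.
s=0: eigenvector (1, -2, 0).
s=-4: eigenvector (0, 1, 0).
s=-6: eigenvector (2, -4, 1).
P = [[1, 0, 2], [-2, 1, -4], [0, 0, 1]], D = diag(0, -4, -6), P⁻¹ = [[1, 0, -2], [2, 1, 0], [0, 0, 1]].
M³ = P·diag(0, -64, -216)·P⁻¹ = [[0, 0, -432], [-128, -64, 864], [0, 0, -216]].
The requested entry is -128.

-128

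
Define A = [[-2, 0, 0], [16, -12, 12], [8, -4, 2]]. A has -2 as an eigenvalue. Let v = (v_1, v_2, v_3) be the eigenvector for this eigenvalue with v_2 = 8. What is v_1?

2

A + 2I = [[0, 0, 0], [16, -10, 12], [8, -4, 4]].
Solving (A + 2I)v = 0 gives the eigenspace spanned by (2, 8, 4).
With v_2 = 8, v = (2, 8, 4), so v_1 = 2.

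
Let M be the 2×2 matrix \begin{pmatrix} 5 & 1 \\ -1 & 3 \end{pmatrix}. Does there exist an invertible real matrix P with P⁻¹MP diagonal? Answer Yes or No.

Characteristic polynomial: p(λ) = λ^2 - 8λ + 16 = (λ - 4)^2.
λ = 4 has algebraic multiplicity 2; rank(M − 4I) = 1, so geometric multiplicity = 1.
Geometric multiplicity < algebraic multiplicity, so M is not diagonalizable.

No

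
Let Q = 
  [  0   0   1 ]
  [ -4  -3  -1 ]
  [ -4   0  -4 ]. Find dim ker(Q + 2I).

1

Q + 2I = [[2, 0, 1], [-4, -1, -1], [-4, 0, -2]].
This matrix has rank 2, so its null space has dimension 3 − 2 = 1.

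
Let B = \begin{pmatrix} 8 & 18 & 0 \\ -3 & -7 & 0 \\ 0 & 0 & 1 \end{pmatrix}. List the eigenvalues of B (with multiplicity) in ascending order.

-1, 1, 2

Characteristic polynomial: p(r) = r^3 - 2r^2 - r + 2 = (r - 2)(r - 1)(r + 1).
Roots (with multiplicity): -1, 1, 2.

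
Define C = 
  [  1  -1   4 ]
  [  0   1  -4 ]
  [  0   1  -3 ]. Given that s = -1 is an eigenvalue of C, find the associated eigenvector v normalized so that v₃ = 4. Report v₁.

-4

C + 1I = [[2, -1, 4], [0, 2, -4], [0, 1, -2]].
Solving (C + 1I)v = 0 gives the eigenspace spanned by (-4, 8, 4).
With v₃ = 4, v = (-4, 8, 4), so v₁ = -4.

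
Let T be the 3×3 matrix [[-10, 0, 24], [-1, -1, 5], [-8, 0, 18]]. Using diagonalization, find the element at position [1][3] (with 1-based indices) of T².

192

Characteristic polynomial: μ^3 - 7μ^2 + 4μ + 12 = (μ - 6)(μ - 2)(μ + 1), so the eigenvalues are -1, 2, 6.
μ=-1: eigenvector (0, 1, 0).
μ=6: eigenvector (3, 1, 2).
μ=2: eigenvector (-2, -1, -1).
P = [[0, 3, -2], [1, 1, -1], [0, 2, -1]], D = diag(-1, 6, 2), P⁻¹ = [[-1, 1, 1], [-1, 0, 2], [-2, 0, 3]].
T² = P·diag(1, 36, 4)·P⁻¹ = [[-92, 0, 192], [-29, 1, 61], [-64, 0, 132]].
The requested entry is 192.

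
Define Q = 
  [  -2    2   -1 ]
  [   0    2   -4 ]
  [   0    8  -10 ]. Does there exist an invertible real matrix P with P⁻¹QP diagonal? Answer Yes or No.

No

Characteristic polynomial: p(λ) = λ^3 + 10λ^2 + 28λ + 24 = (λ + 2)^2(λ + 6).
λ = -2 has algebraic multiplicity 2; rank(Q + 2I) = 2, so geometric multiplicity = 1.
Geometric multiplicity < algebraic multiplicity, so Q is not diagonalizable.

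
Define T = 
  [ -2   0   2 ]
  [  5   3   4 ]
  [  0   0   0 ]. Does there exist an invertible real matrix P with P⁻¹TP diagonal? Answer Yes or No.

Yes

Characteristic polynomial: p(s) = s^3 - s^2 - 6s = s(s - 3)(s + 2).
All 3 eigenvalues are distinct, so T is diagonalizable.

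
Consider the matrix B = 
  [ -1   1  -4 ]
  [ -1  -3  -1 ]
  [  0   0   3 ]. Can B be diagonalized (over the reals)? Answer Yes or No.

Characteristic polynomial: p(t) = t^3 + t^2 - 8t - 12 = (t - 3)(t + 2)^2.
t = -2 has algebraic multiplicity 2; rank(B + 2I) = 2, so geometric multiplicity = 1.
Geometric multiplicity < algebraic multiplicity, so B is not diagonalizable.

No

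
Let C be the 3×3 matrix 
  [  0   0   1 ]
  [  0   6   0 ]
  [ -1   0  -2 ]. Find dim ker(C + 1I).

C + 1I = [[1, 0, 1], [0, 7, 0], [-1, 0, -1]].
This matrix has rank 2, so its null space has dimension 3 − 2 = 1.

1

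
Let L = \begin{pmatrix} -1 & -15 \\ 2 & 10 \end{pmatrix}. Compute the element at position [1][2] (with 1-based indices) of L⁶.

Characteristic polynomial: μ^2 - 9μ + 20 = (μ - 5)(μ - 4), so the eigenvalues are 4, 5.
μ=5: eigenvector (-5, 2).
μ=4: eigenvector (-3, 1).
P = [[-5, -3], [2, 1]], D = diag(5, 4), P⁻¹ = [[1, 3], [-2, -5]].
L⁶ = P·diag(15625, 4096)·P⁻¹ = [[-53549, -172935], [23058, 73270]].
The requested entry is -172935.

-172935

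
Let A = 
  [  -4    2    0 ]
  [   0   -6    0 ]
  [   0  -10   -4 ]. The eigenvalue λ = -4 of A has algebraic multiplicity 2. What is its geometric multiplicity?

2

A + 4I = [[0, 2, 0], [0, -2, 0], [0, -10, 0]].
This matrix has rank 1, so its null space has dimension 3 − 1 = 2.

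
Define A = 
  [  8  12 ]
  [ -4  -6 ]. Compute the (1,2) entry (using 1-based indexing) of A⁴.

96

Characteristic polynomial: r^2 - 2r = r(r - 2), so the eigenvalues are 0, 2.
r=0: eigenvector (-3, 2).
r=2: eigenvector (-2, 1).
P = [[-3, -2], [2, 1]], D = diag(0, 2), P⁻¹ = [[1, 2], [-2, -3]].
A⁴ = P·diag(0, 16)·P⁻¹ = [[64, 96], [-32, -48]].
The requested entry is 96.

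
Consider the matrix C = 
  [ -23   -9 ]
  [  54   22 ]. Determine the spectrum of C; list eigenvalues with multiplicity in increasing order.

-5, 4

Characteristic polynomial: p(λ) = λ^2 + λ - 20 = (λ - 4)(λ + 5).
Roots (with multiplicity): -5, 4.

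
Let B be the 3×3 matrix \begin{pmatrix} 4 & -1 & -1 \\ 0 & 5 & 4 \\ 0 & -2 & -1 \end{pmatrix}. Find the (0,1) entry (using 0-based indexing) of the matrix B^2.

Characteristic polynomial: s^3 - 8s^2 + 19s - 12 = (s - 4)(s - 3)(s - 1), so the eigenvalues are 1, 3, 4.
s=4: eigenvector (1, 0, 0).
s=1: eigenvector (0, 1, -1).
s=3: eigenvector (1, 2, -1).
P = [[1, 0, 1], [0, 1, 2], [0, -1, -1]], D = diag(4, 1, 3), P⁻¹ = [[1, -1, -1], [0, -1, -2], [0, 1, 1]].
B² = P·diag(16, 1, 9)·P⁻¹ = [[16, -7, -7], [0, 17, 16], [0, -8, -7]].
The requested entry is -7.

-7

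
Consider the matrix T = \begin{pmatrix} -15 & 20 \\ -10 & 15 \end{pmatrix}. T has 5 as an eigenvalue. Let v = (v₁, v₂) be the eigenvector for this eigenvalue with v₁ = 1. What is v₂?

1

T − 5I = [[-20, 20], [-10, 10]].
Solving (T − 5I)v = 0 gives the eigenspace spanned by (1, 1).
With v₁ = 1, v = (1, 1), so v₂ = 1.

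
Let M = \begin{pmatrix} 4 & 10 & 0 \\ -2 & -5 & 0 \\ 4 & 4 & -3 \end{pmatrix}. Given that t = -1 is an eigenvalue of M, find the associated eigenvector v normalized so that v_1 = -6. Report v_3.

M + 1I = [[5, 10, 0], [-2, -4, 0], [4, 4, -2]].
Solving (M + 1I)v = 0 gives the eigenspace spanned by (-6, 3, -6).
With v_1 = -6, v = (-6, 3, -6), so v_3 = -6.

-6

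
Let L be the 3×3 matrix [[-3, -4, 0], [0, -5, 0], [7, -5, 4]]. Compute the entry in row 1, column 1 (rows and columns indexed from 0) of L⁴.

625

Characteristic polynomial: λ^3 + 4λ^2 - 17λ - 60 = (λ - 4)(λ + 3)(λ + 5), so the eigenvalues are -5, -3, 4.
λ=-3: eigenvector (1, 0, -1).
λ=-5: eigenvector (2, 1, -1).
λ=4: eigenvector (0, 0, 1).
P = [[1, 2, 0], [0, 1, 0], [-1, -1, 1]], D = diag(-3, -5, 4), P⁻¹ = [[1, -2, 0], [0, 1, 0], [1, -1, 1]].
L⁴ = P·diag(81, 625, 256)·P⁻¹ = [[81, 1088, 0], [0, 625, 0], [175, -719, 256]].
The requested entry is 625.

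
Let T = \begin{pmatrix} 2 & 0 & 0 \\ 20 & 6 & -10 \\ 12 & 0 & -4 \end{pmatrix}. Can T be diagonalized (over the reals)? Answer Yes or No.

Characteristic polynomial: p(λ) = λ^3 - 4λ^2 - 20λ + 48 = (λ - 6)(λ - 2)(λ + 4).
All 3 eigenvalues are distinct, so T is diagonalizable.

Yes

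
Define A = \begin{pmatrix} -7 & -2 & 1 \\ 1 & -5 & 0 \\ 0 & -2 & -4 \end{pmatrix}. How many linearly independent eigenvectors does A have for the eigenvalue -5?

A + 5I = [[-2, -2, 1], [1, 0, 0], [0, -2, 1]].
This matrix has rank 2, so its null space has dimension 3 − 2 = 1.

1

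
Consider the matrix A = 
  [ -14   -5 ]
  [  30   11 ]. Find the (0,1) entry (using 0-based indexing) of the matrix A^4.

Characteristic polynomial: s^2 + 3s - 4 = (s - 1)(s + 4), so the eigenvalues are -4, 1.
s=-4: eigenvector (1, -2).
s=1: eigenvector (1, -3).
P = [[1, 1], [-2, -3]], D = diag(-4, 1), P⁻¹ = [[3, 1], [-2, -1]].
A⁴ = P·diag(256, 1)·P⁻¹ = [[766, 255], [-1530, -509]].
The requested entry is 255.

255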